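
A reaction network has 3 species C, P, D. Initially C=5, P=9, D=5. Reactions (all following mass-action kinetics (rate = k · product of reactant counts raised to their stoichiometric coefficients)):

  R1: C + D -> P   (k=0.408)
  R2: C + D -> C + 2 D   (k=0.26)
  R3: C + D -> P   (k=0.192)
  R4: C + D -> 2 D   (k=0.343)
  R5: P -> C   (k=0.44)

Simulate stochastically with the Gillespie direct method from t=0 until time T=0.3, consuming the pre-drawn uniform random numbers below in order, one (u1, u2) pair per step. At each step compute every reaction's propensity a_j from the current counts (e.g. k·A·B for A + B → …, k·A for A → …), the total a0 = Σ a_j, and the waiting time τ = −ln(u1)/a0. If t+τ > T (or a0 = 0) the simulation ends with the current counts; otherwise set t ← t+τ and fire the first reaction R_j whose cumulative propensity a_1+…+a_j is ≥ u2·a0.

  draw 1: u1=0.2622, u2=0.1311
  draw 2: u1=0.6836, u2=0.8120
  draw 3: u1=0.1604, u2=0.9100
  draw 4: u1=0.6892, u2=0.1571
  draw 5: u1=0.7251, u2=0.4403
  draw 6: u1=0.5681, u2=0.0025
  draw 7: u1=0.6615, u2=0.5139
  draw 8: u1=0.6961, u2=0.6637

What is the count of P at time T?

t=0.000: C=5 P=9 D=5
Draw 1: a1=10.200, a2=6.500, a3=4.800, a4=8.575, a5=3.960, a0=34.035; τ=−ln(0.2622)/34.035=0.039 → t=0.039; u2·a0=0.1311·34.035=4.462 ≤ a1=10.200 → R1 fires; C=4 P=10 D=4
Draw 2: a1=6.528, a2=4.160, a3=3.072, a4=5.488, a5=4.400, a0=23.648; τ=−ln(0.6836)/23.648=0.016 → t=0.055; u2·a0=0.8120·23.648=19.202; a1+…+a3=13.760 < 19.202 ≤ a1+…+a4=19.248 → R4 fires; C=3 P=10 D=5
Draw 3: a1=6.120, a2=3.900, a3=2.880, a4=5.145, a5=4.400, a0=22.445; τ=−ln(0.1604)/22.445=0.082 → t=0.137; u2·a0=0.9100·22.445=20.425; a1+…+a4=18.045 < 20.425 ≤ a1+…+a5=22.445 → R5 fires; C=4 P=9 D=5
Draw 4: a1=8.160, a2=5.200, a3=3.840, a4=6.860, a5=3.960, a0=28.020; τ=−ln(0.6892)/28.020=0.013 → t=0.150; u2·a0=0.1571·28.020=4.402 ≤ a1=8.160 → R1 fires; C=3 P=10 D=4
Draw 5: a1=4.896, a2=3.120, a3=2.304, a4=4.116, a5=4.400, a0=18.836; τ=−ln(0.7251)/18.836=0.017 → t=0.167; u2·a0=0.4403·18.836=8.293; a1+a2=8.016 < 8.293 ≤ a1+…+a3=10.320 → R3 fires; C=2 P=11 D=3
Draw 6: a1=2.448, a2=1.560, a3=1.152, a4=2.058, a5=4.840, a0=12.058; τ=−ln(0.5681)/12.058=0.047 → t=0.214; u2·a0=0.0025·12.058=0.030 ≤ a1=2.448 → R1 fires; C=1 P=12 D=2
Draw 7: a1=0.816, a2=0.520, a3=0.384, a4=0.686, a5=5.280, a0=7.686; τ=−ln(0.6615)/7.686=0.054 → t=0.268; u2·a0=0.5139·7.686=3.950; a1+…+a4=2.406 < 3.950 ≤ a1+…+a5=7.686 → R5 fires; C=2 P=11 D=2
Draw 8: a1=1.632, a2=1.040, a3=0.768, a4=1.372, a5=4.840, a0=9.652; τ=−ln(0.6961)/9.652=0.038 → t=0.305 > T=0.3: stop.
Read off P at T=0.3: 11

P at T = 11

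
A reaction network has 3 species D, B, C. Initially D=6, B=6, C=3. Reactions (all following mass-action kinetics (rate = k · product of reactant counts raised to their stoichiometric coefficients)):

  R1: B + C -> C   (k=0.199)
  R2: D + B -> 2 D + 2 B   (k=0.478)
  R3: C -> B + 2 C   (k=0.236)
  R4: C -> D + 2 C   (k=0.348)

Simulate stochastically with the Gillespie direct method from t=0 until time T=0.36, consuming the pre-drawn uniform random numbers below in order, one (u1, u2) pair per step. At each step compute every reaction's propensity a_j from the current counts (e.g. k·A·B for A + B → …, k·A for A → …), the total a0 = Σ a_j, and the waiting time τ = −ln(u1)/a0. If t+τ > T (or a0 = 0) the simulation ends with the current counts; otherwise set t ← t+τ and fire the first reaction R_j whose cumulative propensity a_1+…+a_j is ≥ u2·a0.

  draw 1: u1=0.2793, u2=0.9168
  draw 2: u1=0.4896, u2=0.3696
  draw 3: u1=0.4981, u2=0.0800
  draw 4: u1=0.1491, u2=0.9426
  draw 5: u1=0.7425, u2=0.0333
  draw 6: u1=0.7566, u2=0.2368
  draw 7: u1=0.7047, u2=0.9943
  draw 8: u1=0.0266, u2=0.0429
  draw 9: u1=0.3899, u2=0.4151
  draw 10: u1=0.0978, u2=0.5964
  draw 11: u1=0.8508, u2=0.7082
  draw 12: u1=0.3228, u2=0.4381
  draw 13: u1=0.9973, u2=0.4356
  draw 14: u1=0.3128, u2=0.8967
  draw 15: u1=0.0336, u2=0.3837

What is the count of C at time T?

C at T = 4

t=0.000: D=6 B=6 C=3
Draw 1: a1=3.582, a2=17.208, a3=0.708, a4=1.044, a0=22.542; τ=−ln(0.2793)/22.542=0.057 → t=0.057; u2·a0=0.9168·22.542=20.667; a1=3.582 < 20.667 ≤ a1+a2=20.790 → R2 fires; D=7 B=7 C=3
Draw 2: a1=4.179, a2=23.422, a3=0.708, a4=1.044, a0=29.353; τ=−ln(0.4896)/29.353=0.024 → t=0.081; u2·a0=0.3696·29.353=10.849; a1=4.179 < 10.849 ≤ a1+a2=27.601 → R2 fires; D=8 B=8 C=3
Draw 3: a1=4.776, a2=30.592, a3=0.708, a4=1.044, a0=37.120; τ=−ln(0.4981)/37.120=0.019 → t=0.100; u2·a0=0.0800·37.120=2.970 ≤ a1=4.776 → R1 fires; D=8 B=7 C=3
Draw 4: a1=4.179, a2=26.768, a3=0.708, a4=1.044, a0=32.699; τ=−ln(0.1491)/32.699=0.058 → t=0.158; u2·a0=0.9426·32.699=30.822; a1=4.179 < 30.822 ≤ a1+a2=30.947 → R2 fires; D=9 B=8 C=3
Draw 5: a1=4.776, a2=34.416, a3=0.708, a4=1.044, a0=40.944; τ=−ln(0.7425)/40.944=0.007 → t=0.165; u2·a0=0.0333·40.944=1.363 ≤ a1=4.776 → R1 fires; D=9 B=7 C=3
Draw 6: a1=4.179, a2=30.114, a3=0.708, a4=1.044, a0=36.045; τ=−ln(0.7566)/36.045=0.008 → t=0.173; u2·a0=0.2368·36.045=8.535; a1=4.179 < 8.535 ≤ a1+a2=34.293 → R2 fires; D=10 B=8 C=3
Draw 7: a1=4.776, a2=38.240, a3=0.708, a4=1.044, a0=44.768; τ=−ln(0.7047)/44.768=0.008 → t=0.181; u2·a0=0.9943·44.768=44.513; a1+…+a3=43.724 < 44.513 ≤ a1+…+a4=44.768 → R4 fires; D=11 B=8 C=4
Draw 8: a1=6.368, a2=42.064, a3=0.944, a4=1.392, a0=50.768; τ=−ln(0.0266)/50.768=0.071 → t=0.252; u2·a0=0.0429·50.768=2.178 ≤ a1=6.368 → R1 fires; D=11 B=7 C=4
Draw 9: a1=5.572, a2=36.806, a3=0.944, a4=1.392, a0=44.714; τ=−ln(0.3899)/44.714=0.021 → t=0.273; u2·a0=0.4151·44.714=18.561; a1=5.572 < 18.561 ≤ a1+a2=42.378 → R2 fires; D=12 B=8 C=4
Draw 10: a1=6.368, a2=45.888, a3=0.944, a4=1.392, a0=54.592; τ=−ln(0.0978)/54.592=0.043 → t=0.316; u2·a0=0.5964·54.592=32.559; a1=6.368 < 32.559 ≤ a1+a2=52.256 → R2 fires; D=13 B=9 C=4
Draw 11: a1=7.164, a2=55.926, a3=0.944, a4=1.392, a0=65.426; τ=−ln(0.8508)/65.426=0.002 → t=0.318; u2·a0=0.7082·65.426=46.335; a1=7.164 < 46.335 ≤ a1+a2=63.090 → R2 fires; D=14 B=10 C=4
Draw 12: a1=7.960, a2=66.920, a3=0.944, a4=1.392, a0=77.216; τ=−ln(0.3228)/77.216=0.015 → t=0.333; u2·a0=0.4381·77.216=33.828; a1=7.960 < 33.828 ≤ a1+a2=74.880 → R2 fires; D=15 B=11 C=4
Draw 13: a1=8.756, a2=78.870, a3=0.944, a4=1.392, a0=89.962; τ=−ln(0.9973)/89.962=0.000 → t=0.333; u2·a0=0.4356·89.962=39.187; a1=8.756 < 39.187 ≤ a1+a2=87.626 → R2 fires; D=16 B=12 C=4
Draw 14: a1=9.552, a2=91.776, a3=0.944, a4=1.392, a0=103.664; τ=−ln(0.3128)/103.664=0.011 → t=0.344; u2·a0=0.8967·103.664=92.956; a1=9.552 < 92.956 ≤ a1+a2=101.328 → R2 fires; D=17 B=13 C=4
Draw 15: a1=10.348, a2=105.638, a3=0.944, a4=1.392, a0=118.322; τ=−ln(0.0336)/118.322=0.029 → t=0.373 > T=0.36: stop.
Read off C at T=0.36: 4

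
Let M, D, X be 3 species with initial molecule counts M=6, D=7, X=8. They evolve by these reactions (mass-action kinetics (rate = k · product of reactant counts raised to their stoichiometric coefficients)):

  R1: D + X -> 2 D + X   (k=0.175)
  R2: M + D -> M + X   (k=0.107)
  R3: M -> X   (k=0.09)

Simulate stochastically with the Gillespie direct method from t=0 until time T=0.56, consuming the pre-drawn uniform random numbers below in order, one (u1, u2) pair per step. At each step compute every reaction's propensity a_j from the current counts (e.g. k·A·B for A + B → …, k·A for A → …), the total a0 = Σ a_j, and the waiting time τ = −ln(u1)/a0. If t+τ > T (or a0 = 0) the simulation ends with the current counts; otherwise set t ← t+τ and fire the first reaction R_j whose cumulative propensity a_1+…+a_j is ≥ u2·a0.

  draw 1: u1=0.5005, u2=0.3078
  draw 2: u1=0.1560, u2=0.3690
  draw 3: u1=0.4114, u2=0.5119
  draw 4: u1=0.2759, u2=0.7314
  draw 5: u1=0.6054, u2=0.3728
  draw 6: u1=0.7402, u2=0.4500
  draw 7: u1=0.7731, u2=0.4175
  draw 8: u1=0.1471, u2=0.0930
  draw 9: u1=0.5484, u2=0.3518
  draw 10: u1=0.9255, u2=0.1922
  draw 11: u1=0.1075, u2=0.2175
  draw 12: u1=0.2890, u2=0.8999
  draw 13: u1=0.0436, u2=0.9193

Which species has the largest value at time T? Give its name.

Dominant species at T: D

t=0.000: M=6 D=7 X=8
Draw 1: a1=9.800, a2=4.494, a3=0.540, a0=14.834; τ=−ln(0.5005)/14.834=0.047 → t=0.047; u2·a0=0.3078·14.834=4.566 ≤ a1=9.800 → R1 fires; M=6 D=8 X=8
Draw 2: a1=11.200, a2=5.136, a3=0.540, a0=16.876; τ=−ln(0.1560)/16.876=0.110 → t=0.157; u2·a0=0.3690·16.876=6.227 ≤ a1=11.200 → R1 fires; M=6 D=9 X=8
Draw 3: a1=12.600, a2=5.778, a3=0.540, a0=18.918; τ=−ln(0.4114)/18.918=0.047 → t=0.204; u2·a0=0.5119·18.918=9.684 ≤ a1=12.600 → R1 fires; M=6 D=10 X=8
Draw 4: a1=14.000, a2=6.420, a3=0.540, a0=20.960; τ=−ln(0.2759)/20.960=0.061 → t=0.265; u2·a0=0.7314·20.960=15.330; a1=14.000 < 15.330 ≤ a1+a2=20.420 → R2 fires; M=6 D=9 X=9
Draw 5: a1=14.175, a2=5.778, a3=0.540, a0=20.493; τ=−ln(0.6054)/20.493=0.024 → t=0.290; u2·a0=0.3728·20.493=7.640 ≤ a1=14.175 → R1 fires; M=6 D=10 X=9
Draw 6: a1=15.750, a2=6.420, a3=0.540, a0=22.710; τ=−ln(0.7402)/22.710=0.013 → t=0.303; u2·a0=0.4500·22.710=10.220 ≤ a1=15.750 → R1 fires; M=6 D=11 X=9
Draw 7: a1=17.325, a2=7.062, a3=0.540, a0=24.927; τ=−ln(0.7731)/24.927=0.010 → t=0.313; u2·a0=0.4175·24.927=10.407 ≤ a1=17.325 → R1 fires; M=6 D=12 X=9
Draw 8: a1=18.900, a2=7.704, a3=0.540, a0=27.144; τ=−ln(0.1471)/27.144=0.071 → t=0.384; u2·a0=0.0930·27.144=2.524 ≤ a1=18.900 → R1 fires; M=6 D=13 X=9
Draw 9: a1=20.475, a2=8.346, a3=0.540, a0=29.361; τ=−ln(0.5484)/29.361=0.020 → t=0.404; u2·a0=0.3518·29.361=10.329 ≤ a1=20.475 → R1 fires; M=6 D=14 X=9
Draw 10: a1=22.050, a2=8.988, a3=0.540, a0=31.578; τ=−ln(0.9255)/31.578=0.002 → t=0.407; u2·a0=0.1922·31.578=6.069 ≤ a1=22.050 → R1 fires; M=6 D=15 X=9
Draw 11: a1=23.625, a2=9.630, a3=0.540, a0=33.795; τ=−ln(0.1075)/33.795=0.066 → t=0.473; u2·a0=0.2175·33.795=7.350 ≤ a1=23.625 → R1 fires; M=6 D=16 X=9
Draw 12: a1=25.200, a2=10.272, a3=0.540, a0=36.012; τ=−ln(0.2890)/36.012=0.034 → t=0.507; u2·a0=0.8999·36.012=32.407; a1=25.200 < 32.407 ≤ a1+a2=35.472 → R2 fires; M=6 D=15 X=10
Draw 13: a1=26.250, a2=9.630, a3=0.540, a0=36.420; τ=−ln(0.0436)/36.420=0.086 → t=0.593 > T=0.56: stop.
At T=0.56: M=6 D=15 X=10; the largest is D.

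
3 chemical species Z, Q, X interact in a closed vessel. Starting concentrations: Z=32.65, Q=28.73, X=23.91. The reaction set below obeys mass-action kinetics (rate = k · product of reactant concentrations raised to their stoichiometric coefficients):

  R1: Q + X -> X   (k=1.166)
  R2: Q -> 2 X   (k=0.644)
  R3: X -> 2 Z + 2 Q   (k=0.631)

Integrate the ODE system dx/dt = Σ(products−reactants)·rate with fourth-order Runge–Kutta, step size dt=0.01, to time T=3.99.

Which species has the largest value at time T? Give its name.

Dominant species at T: Z

RK4 with dt=0.01: 399 steps to T=3.99. Trajectory (selected grid times):
t=0.00: Z=32.65 Q=28.73 X=23.91
t=0.44: Z=44.95 Q=1.05 X=19.60
t=0.89: Z=54.80 Q=1.05 X=15.28
t=1.33: Z=62.36 Q=1.04 X=12.09
t=1.77: Z=68.37 Q=1.03 X=9.67
t=2.22: Z=73.31 Q=1.01 X=7.80
t=2.66: Z=77.23 Q=1.00 X=6.40
t=3.10: Z=80.48 Q=0.99 X=5.34
t=3.55: Z=83.27 Q=0.97 X=4.52
t=3.99: Z=85.60 Q=0.95 X=3.90
At T=3.99: Z=85.60 Q=0.95 X=3.90; the largest is Z.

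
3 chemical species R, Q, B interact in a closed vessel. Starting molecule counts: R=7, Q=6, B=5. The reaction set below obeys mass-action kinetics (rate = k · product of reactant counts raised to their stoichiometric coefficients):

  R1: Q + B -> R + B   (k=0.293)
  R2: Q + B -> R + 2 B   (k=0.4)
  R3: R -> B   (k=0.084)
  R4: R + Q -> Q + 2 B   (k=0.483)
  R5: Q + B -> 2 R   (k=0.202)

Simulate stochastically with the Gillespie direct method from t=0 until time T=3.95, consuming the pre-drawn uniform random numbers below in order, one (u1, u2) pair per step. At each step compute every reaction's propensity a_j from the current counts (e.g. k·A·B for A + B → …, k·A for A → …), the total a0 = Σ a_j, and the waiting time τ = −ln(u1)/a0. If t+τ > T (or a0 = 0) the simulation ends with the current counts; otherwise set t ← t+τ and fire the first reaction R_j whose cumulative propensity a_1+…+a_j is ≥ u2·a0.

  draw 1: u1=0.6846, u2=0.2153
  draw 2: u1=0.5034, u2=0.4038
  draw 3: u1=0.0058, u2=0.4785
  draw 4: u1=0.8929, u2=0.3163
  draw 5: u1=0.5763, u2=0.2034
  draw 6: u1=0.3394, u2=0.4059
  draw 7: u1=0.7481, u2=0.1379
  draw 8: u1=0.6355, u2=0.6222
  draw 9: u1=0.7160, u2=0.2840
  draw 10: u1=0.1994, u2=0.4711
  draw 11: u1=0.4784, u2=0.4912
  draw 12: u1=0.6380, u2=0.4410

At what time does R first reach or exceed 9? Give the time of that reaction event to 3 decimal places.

t=0.000: R=7 Q=6 B=5
Draw 1: a1=8.790, a2=12.000, a3=0.588, a4=20.286, a5=6.060, a0=47.724; τ=−ln(0.6846)/47.724=0.008 → t=0.008; u2·a0=0.2153·47.724=10.275; a1=8.790 < 10.275 ≤ a1+a2=20.790 → R2 fires; R=8 Q=5 B=6
Draw 2: a1=8.790, a2=12.000, a3=0.672, a4=19.320, a5=6.060, a0=46.842; τ=−ln(0.5034)/46.842=0.015 → t=0.023; u2·a0=0.4038·46.842=18.915; a1=8.790 < 18.915 ≤ a1+a2=20.790 → R2 fires; R=9 Q=4 B=7
Draw 3: a1=8.204, a2=11.200, a3=0.756, a4=17.388, a5=5.656, a0=43.204; τ=−ln(0.0058)/43.204=0.119 → t=0.142; u2·a0=0.4785·43.204=20.673; a1+…+a3=20.160 < 20.673 ≤ a1+…+a4=37.548 → R4 fires; R=8 Q=4 B=9
Draw 4: a1=10.548, a2=14.400, a3=0.672, a4=15.456, a5=7.272, a0=48.348; τ=−ln(0.8929)/48.348=0.002 → t=0.144; u2·a0=0.3163·48.348=15.292; a1=10.548 < 15.292 ≤ a1+a2=24.948 → R2 fires; R=9 Q=3 B=10
Draw 5: a1=8.790, a2=12.000, a3=0.756, a4=13.041, a5=6.060, a0=40.647; τ=−ln(0.5763)/40.647=0.014 → t=0.158; u2·a0=0.2034·40.647=8.268 ≤ a1=8.790 → R1 fires; R=10 Q=2 B=10
Draw 6: a1=5.860, a2=8.000, a3=0.840, a4=9.660, a5=4.040, a0=28.400; τ=−ln(0.3394)/28.400=0.038 → t=0.196; u2·a0=0.4059·28.400=11.528; a1=5.860 < 11.528 ≤ a1+a2=13.860 → R2 fires; R=11 Q=1 B=11
Draw 7: a1=3.223, a2=4.400, a3=0.924, a4=5.313, a5=2.222, a0=16.082; τ=−ln(0.7481)/16.082=0.018 → t=0.214; u2·a0=0.1379·16.082=2.218 ≤ a1=3.223 → R1 fires; R=12 Q=0 B=11
Draw 8: a1=0.000, a2=0.000, a3=1.008, a4=0.000, a5=0.000, a0=1.008; τ=−ln(0.6355)/1.008=0.450 → t=0.664; u2·a0=0.6222·1.008=0.627; a1+a2=0.000 < 0.627 ≤ a1+…+a3=1.008 → R3 fires; R=11 Q=0 B=12
Draw 9: a1=0.000, a2=0.000, a3=0.924, a4=0.000, a5=0.000, a0=0.924; τ=−ln(0.7160)/0.924=0.362 → t=1.025; u2·a0=0.2840·0.924=0.262; a1+a2=0.000 < 0.262 ≤ a1+…+a3=0.924 → R3 fires; R=10 Q=0 B=13
Draw 10: a1=0.000, a2=0.000, a3=0.840, a4=0.000, a5=0.000, a0=0.840; τ=−ln(0.1994)/0.840=1.920 → t=2.945; u2·a0=0.4711·0.840=0.396; a1+a2=0.000 < 0.396 ≤ a1+…+a3=0.840 → R3 fires; R=9 Q=0 B=14
Draw 11: a1=0.000, a2=0.000, a3=0.756, a4=0.000, a5=0.000, a0=0.756; τ=−ln(0.4784)/0.756=0.975 → t=3.920; u2·a0=0.4912·0.756=0.371; a1+a2=0.000 < 0.371 ≤ a1+…+a3=0.756 → R3 fires; R=8 Q=0 B=15
Draw 12: a1=0.000, a2=0.000, a3=0.672, a4=0.000, a5=0.000, a0=0.672; τ=−ln(0.6380)/0.672=0.669 → t=4.589 > T=3.95: stop.
R first becomes ≥ 9 when it reaches 9 at the event at t=0.023.

Threshold first reached at t = 0.023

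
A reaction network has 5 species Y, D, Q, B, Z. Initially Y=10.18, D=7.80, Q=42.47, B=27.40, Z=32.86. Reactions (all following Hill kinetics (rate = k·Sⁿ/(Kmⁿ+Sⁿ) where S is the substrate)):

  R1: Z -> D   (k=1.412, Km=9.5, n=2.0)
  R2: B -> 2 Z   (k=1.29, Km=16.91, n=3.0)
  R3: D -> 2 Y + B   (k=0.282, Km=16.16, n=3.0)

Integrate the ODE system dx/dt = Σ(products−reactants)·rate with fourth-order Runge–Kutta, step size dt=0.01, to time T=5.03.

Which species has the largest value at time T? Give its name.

RK4 with dt=0.01: 503 steps to T=5.03. Trajectory (selected grid times):
t=0.00: Y=10.18 D=7.80 Q=42.47 B=27.40 Z=32.86
t=0.56: Y=10.22 D=8.51 Q=42.47 B=26.84 Z=33.29
t=1.12: Y=10.26 D=9.22 Q=42.47 B=26.28 Z=33.71
t=1.68: Y=10.32 D=9.93 Q=42.47 B=25.75 Z=34.11
t=2.24: Y=10.38 D=10.63 Q=42.47 B=25.22 Z=34.49
t=2.79: Y=10.45 D=11.32 Q=42.47 B=24.71 Z=34.85
t=3.35: Y=10.54 D=12.01 Q=42.47 B=24.21 Z=35.20
t=3.91: Y=10.64 D=12.70 Q=42.47 B=23.73 Z=35.53
t=4.47: Y=10.75 D=13.38 Q=42.47 B=23.26 Z=35.85
t=5.03: Y=10.87 D=14.06 Q=42.47 B=22.80 Z=36.14
At T=5.03: Y=10.87 D=14.06 Q=42.47 B=22.80 Z=36.14; the largest is Q.

Dominant species at T: Q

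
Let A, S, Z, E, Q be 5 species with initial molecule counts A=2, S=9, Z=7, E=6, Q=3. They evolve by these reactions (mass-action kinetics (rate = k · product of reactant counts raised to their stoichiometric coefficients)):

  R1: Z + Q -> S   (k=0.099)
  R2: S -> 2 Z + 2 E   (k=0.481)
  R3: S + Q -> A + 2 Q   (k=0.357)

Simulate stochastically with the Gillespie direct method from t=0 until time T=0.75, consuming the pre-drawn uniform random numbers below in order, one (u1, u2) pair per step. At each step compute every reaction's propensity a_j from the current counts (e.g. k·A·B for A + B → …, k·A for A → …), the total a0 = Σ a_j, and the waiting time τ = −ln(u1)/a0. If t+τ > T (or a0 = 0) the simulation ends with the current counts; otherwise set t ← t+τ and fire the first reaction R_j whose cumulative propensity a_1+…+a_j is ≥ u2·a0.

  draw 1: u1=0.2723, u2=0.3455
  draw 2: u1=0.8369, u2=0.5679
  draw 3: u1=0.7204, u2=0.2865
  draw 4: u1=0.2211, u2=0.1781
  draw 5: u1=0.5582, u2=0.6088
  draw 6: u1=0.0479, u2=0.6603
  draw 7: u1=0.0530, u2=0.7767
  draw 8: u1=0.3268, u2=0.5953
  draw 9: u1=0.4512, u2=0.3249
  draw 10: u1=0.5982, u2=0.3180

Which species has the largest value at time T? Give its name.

t=0.000: A=2 S=9 Z=7 E=6 Q=3
Draw 1: a1=2.079, a2=4.329, a3=9.639, a0=16.047; τ=−ln(0.2723)/16.047=0.081 → t=0.081; u2·a0=0.3455·16.047=5.544; a1=2.079 < 5.544 ≤ a1+a2=6.408 → R2 fires; A=2 S=8 Z=9 E=8 Q=3
Draw 2: a1=2.673, a2=3.848, a3=8.568, a0=15.089; τ=−ln(0.8369)/15.089=0.012 → t=0.093; u2·a0=0.5679·15.089=8.569; a1+a2=6.521 < 8.569 ≤ a1+…+a3=15.089 → R3 fires; A=3 S=7 Z=9 E=8 Q=4
Draw 3: a1=3.564, a2=3.367, a3=9.996, a0=16.927; τ=−ln(0.7204)/16.927=0.019 → t=0.112; u2·a0=0.2865·16.927=4.850; a1=3.564 < 4.850 ≤ a1+a2=6.931 → R2 fires; A=3 S=6 Z=11 E=10 Q=4
Draw 4: a1=4.356, a2=2.886, a3=8.568, a0=15.810; τ=−ln(0.2211)/15.810=0.095 → t=0.208; u2·a0=0.1781·15.810=2.816 ≤ a1=4.356 → R1 fires; A=3 S=7 Z=10 E=10 Q=3
Draw 5: a1=2.970, a2=3.367, a3=7.497, a0=13.834; τ=−ln(0.5582)/13.834=0.042 → t=0.250; u2·a0=0.6088·13.834=8.422; a1+a2=6.337 < 8.422 ≤ a1+…+a3=13.834 → R3 fires; A=4 S=6 Z=10 E=10 Q=4
Draw 6: a1=3.960, a2=2.886, a3=8.568, a0=15.414; τ=−ln(0.0479)/15.414=0.197 → t=0.447; u2·a0=0.6603·15.414=10.178; a1+a2=6.846 < 10.178 ≤ a1+…+a3=15.414 → R3 fires; A=5 S=5 Z=10 E=10 Q=5
Draw 7: a1=4.950, a2=2.405, a3=8.925, a0=16.280; τ=−ln(0.0530)/16.280=0.180 → t=0.627; u2·a0=0.7767·16.280=12.645; a1+a2=7.355 < 12.645 ≤ a1+…+a3=16.280 → R3 fires; A=6 S=4 Z=10 E=10 Q=6
Draw 8: a1=5.940, a2=1.924, a3=8.568, a0=16.432; τ=−ln(0.3268)/16.432=0.068 → t=0.695; u2·a0=0.5953·16.432=9.782; a1+a2=7.864 < 9.782 ≤ a1+…+a3=16.432 → R3 fires; A=7 S=3 Z=10 E=10 Q=7
Draw 9: a1=6.930, a2=1.443, a3=7.497, a0=15.870; τ=−ln(0.4512)/15.870=0.050 → t=0.746; u2·a0=0.3249·15.870=5.156 ≤ a1=6.930 → R1 fires; A=7 S=4 Z=9 E=10 Q=6
Draw 10: a1=5.346, a2=1.924, a3=8.568, a0=15.838; τ=−ln(0.5982)/15.838=0.032 → t=0.778 > T=0.75: stop.
At T=0.75: A=7 S=4 Z=9 E=10 Q=6; the largest is E.

Dominant species at T: E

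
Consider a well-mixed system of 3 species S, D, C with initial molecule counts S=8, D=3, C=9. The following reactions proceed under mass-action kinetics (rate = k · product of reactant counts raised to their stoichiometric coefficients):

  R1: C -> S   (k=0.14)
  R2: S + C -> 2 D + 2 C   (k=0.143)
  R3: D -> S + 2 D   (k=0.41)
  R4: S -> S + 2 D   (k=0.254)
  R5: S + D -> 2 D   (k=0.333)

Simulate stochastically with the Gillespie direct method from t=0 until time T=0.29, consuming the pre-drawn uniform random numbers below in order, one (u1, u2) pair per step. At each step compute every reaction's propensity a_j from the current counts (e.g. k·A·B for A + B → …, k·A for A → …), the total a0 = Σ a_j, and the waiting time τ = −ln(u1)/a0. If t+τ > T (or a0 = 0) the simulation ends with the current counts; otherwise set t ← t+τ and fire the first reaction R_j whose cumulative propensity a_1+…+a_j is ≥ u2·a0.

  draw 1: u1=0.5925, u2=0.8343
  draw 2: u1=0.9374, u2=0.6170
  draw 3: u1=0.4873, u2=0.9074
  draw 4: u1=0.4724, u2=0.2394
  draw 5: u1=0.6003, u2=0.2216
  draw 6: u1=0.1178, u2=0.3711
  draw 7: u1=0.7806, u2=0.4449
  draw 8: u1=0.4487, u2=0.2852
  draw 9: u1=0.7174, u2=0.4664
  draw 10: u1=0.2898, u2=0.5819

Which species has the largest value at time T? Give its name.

t=0.000: S=8 D=3 C=9
Draw 1: a1=1.260, a2=10.296, a3=1.230, a4=2.032, a5=7.992, a0=22.810; τ=−ln(0.5925)/22.810=0.023 → t=0.023; u2·a0=0.8343·22.810=19.030; a1+…+a4=14.818 < 19.030 ≤ a1+…+a5=22.810 → R5 fires; S=7 D=4 C=9
Draw 2: a1=1.260, a2=9.009, a3=1.640, a4=1.778, a5=9.324, a0=23.011; τ=−ln(0.9374)/23.011=0.003 → t=0.026; u2·a0=0.6170·23.011=14.198; a1+…+a4=13.687 < 14.198 ≤ a1+…+a5=23.011 → R5 fires; S=6 D=5 C=9
Draw 3: a1=1.260, a2=7.722, a3=2.050, a4=1.524, a5=9.990, a0=22.546; τ=−ln(0.4873)/22.546=0.032 → t=0.058; u2·a0=0.9074·22.546=20.458; a1+…+a4=12.556 < 20.458 ≤ a1+…+a5=22.546 → R5 fires; S=5 D=6 C=9
Draw 4: a1=1.260, a2=6.435, a3=2.460, a4=1.270, a5=9.990, a0=21.415; τ=−ln(0.4724)/21.415=0.035 → t=0.093; u2·a0=0.2394·21.415=5.127; a1=1.260 < 5.127 ≤ a1+a2=7.695 → R2 fires; S=4 D=8 C=10
Draw 5: a1=1.400, a2=5.720, a3=3.280, a4=1.016, a5=10.656, a0=22.072; τ=−ln(0.6003)/22.072=0.023 → t=0.116; u2·a0=0.2216·22.072=4.891; a1=1.400 < 4.891 ≤ a1+a2=7.120 → R2 fires; S=3 D=10 C=11
Draw 6: a1=1.540, a2=4.719, a3=4.100, a4=0.762, a5=9.990, a0=21.111; τ=−ln(0.1178)/21.111=0.101 → t=0.217; u2·a0=0.3711·21.111=7.834; a1+a2=6.259 < 7.834 ≤ a1+…+a3=10.359 → R3 fires; S=4 D=11 C=11
Draw 7: a1=1.540, a2=6.292, a3=4.510, a4=1.016, a5=14.652, a0=28.010; τ=−ln(0.7806)/28.010=0.009 → t=0.226; u2·a0=0.4449·28.010=12.462; a1+…+a3=12.342 < 12.462 ≤ a1+…+a4=13.358 → R4 fires; S=4 D=13 C=11
Draw 8: a1=1.540, a2=6.292, a3=5.330, a4=1.016, a5=17.316, a0=31.494; τ=−ln(0.4487)/31.494=0.025 → t=0.251; u2·a0=0.2852·31.494=8.982; a1+a2=7.832 < 8.982 ≤ a1+…+a3=13.162 → R3 fires; S=5 D=14 C=11
Draw 9: a1=1.540, a2=7.865, a3=5.740, a4=1.270, a5=23.310, a0=39.725; τ=−ln(0.7174)/39.725=0.008 → t=0.260; u2·a0=0.4664·39.725=18.528; a1+…+a4=16.415 < 18.528 ≤ a1+…+a5=39.725 → R5 fires; S=4 D=15 C=11
Draw 10: a1=1.540, a2=6.292, a3=6.150, a4=1.016, a5=19.980, a0=34.978; τ=−ln(0.2898)/34.978=0.035 → t=0.295 > T=0.29: stop.
At T=0.29: S=4 D=15 C=11; the largest is D.

Dominant species at T: D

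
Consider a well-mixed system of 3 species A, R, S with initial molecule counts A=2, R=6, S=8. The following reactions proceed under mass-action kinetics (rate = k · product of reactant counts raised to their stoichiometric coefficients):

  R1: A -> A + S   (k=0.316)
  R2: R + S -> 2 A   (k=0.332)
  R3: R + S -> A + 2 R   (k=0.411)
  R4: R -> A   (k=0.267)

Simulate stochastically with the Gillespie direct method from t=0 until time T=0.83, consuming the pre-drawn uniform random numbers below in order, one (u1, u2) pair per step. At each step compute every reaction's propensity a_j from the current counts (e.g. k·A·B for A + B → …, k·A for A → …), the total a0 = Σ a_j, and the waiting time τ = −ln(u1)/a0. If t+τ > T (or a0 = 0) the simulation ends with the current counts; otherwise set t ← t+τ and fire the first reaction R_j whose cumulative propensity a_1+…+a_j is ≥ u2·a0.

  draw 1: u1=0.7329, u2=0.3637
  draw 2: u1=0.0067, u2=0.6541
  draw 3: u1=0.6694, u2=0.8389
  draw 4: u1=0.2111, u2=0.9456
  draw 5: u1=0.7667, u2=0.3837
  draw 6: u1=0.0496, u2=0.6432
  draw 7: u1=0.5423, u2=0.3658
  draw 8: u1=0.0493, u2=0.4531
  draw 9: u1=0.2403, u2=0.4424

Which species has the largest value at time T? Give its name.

t=0.000: A=2 R=6 S=8
Draw 1: a1=0.632, a2=15.936, a3=19.728, a4=1.602, a0=37.898; τ=−ln(0.7329)/37.898=0.008 → t=0.008; u2·a0=0.3637·37.898=13.784; a1=0.632 < 13.784 ≤ a1+a2=16.568 → R2 fires; A=4 R=5 S=7
Draw 2: a1=1.264, a2=11.620, a3=14.385, a4=1.335, a0=28.604; τ=−ln(0.0067)/28.604=0.175 → t=0.183; u2·a0=0.6541·28.604=18.710; a1+a2=12.884 < 18.710 ≤ a1+…+a3=27.269 → R3 fires; A=5 R=6 S=6
Draw 3: a1=1.580, a2=11.952, a3=14.796, a4=1.602, a0=29.930; τ=−ln(0.6694)/29.930=0.013 → t=0.197; u2·a0=0.8389·29.930=25.108; a1+a2=13.532 < 25.108 ≤ a1+…+a3=28.328 → R3 fires; A=6 R=7 S=5
Draw 4: a1=1.896, a2=11.620, a3=14.385, a4=1.869, a0=29.770; τ=−ln(0.2111)/29.770=0.052 → t=0.249; u2·a0=0.9456·29.770=28.151; a1+…+a3=27.901 < 28.151 ≤ a1+…+a4=29.770 → R4 fires; A=7 R=6 S=5
Draw 5: a1=2.212, a2=9.960, a3=12.330, a4=1.602, a0=26.104; τ=−ln(0.7667)/26.104=0.010 → t=0.259; u2·a0=0.3837·26.104=10.016; a1=2.212 < 10.016 ≤ a1+a2=12.172 → R2 fires; A=9 R=5 S=4
Draw 6: a1=2.844, a2=6.640, a3=8.220, a4=1.335, a0=19.039; τ=−ln(0.0496)/19.039=0.158 → t=0.417; u2·a0=0.6432·19.039=12.246; a1+a2=9.484 < 12.246 ≤ a1+…+a3=17.704 → R3 fires; A=10 R=6 S=3
Draw 7: a1=3.160, a2=5.976, a3=7.398, a4=1.602, a0=18.136; τ=−ln(0.5423)/18.136=0.034 → t=0.451; u2·a0=0.3658·18.136=6.634; a1=3.160 < 6.634 ≤ a1+a2=9.136 → R2 fires; A=12 R=5 S=2
Draw 8: a1=3.792, a2=3.320, a3=4.110, a4=1.335, a0=12.557; τ=−ln(0.0493)/12.557=0.240 → t=0.690; u2·a0=0.4531·12.557=5.690; a1=3.792 < 5.690 ≤ a1+a2=7.112 → R2 fires; A=14 R=4 S=1
Draw 9: a1=4.424, a2=1.328, a3=1.644, a4=1.068, a0=8.464; τ=−ln(0.2403)/8.464=0.168 → t=0.859 > T=0.83: stop.
At T=0.83: A=14 R=4 S=1; the largest is A.

Dominant species at T: A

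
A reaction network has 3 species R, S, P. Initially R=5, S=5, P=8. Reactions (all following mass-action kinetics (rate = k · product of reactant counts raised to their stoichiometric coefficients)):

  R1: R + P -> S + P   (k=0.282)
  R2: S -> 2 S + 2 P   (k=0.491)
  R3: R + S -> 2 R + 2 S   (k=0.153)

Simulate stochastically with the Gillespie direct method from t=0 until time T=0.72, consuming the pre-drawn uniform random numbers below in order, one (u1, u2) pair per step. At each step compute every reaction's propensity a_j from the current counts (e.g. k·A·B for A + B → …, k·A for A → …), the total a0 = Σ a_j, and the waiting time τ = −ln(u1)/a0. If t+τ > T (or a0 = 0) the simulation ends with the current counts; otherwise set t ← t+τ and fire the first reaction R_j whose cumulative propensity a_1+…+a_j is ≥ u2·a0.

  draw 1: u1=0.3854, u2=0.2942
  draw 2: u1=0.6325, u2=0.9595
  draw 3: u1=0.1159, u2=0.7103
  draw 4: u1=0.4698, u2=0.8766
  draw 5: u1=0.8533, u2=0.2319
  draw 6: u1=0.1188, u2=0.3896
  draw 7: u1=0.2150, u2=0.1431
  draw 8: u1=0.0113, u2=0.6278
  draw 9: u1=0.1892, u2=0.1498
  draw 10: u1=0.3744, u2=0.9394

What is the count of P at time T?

P at T = 12

t=0.000: R=5 S=5 P=8
Draw 1: a1=11.280, a2=2.455, a3=3.825, a0=17.560; τ=−ln(0.3854)/17.560=0.054 → t=0.054; u2·a0=0.2942·17.560=5.166 ≤ a1=11.280 → R1 fires; R=4 S=6 P=8
Draw 2: a1=9.024, a2=2.946, a3=3.672, a0=15.642; τ=−ln(0.6325)/15.642=0.029 → t=0.084; u2·a0=0.9595·15.642=15.008; a1+a2=11.970 < 15.008 ≤ a1+…+a3=15.642 → R3 fires; R=5 S=7 P=8
Draw 3: a1=11.280, a2=3.437, a3=5.355, a0=20.072; τ=−ln(0.1159)/20.072=0.107 → t=0.191; u2·a0=0.7103·20.072=14.257; a1=11.280 < 14.257 ≤ a1+a2=14.717 → R2 fires; R=5 S=8 P=10
Draw 4: a1=14.100, a2=3.928, a3=6.120, a0=24.148; τ=−ln(0.4698)/24.148=0.031 → t=0.222; u2·a0=0.8766·24.148=21.168; a1+a2=18.028 < 21.168 ≤ a1+…+a3=24.148 → R3 fires; R=6 S=9 P=10
Draw 5: a1=16.920, a2=4.419, a3=8.262, a0=29.601; τ=−ln(0.8533)/29.601=0.005 → t=0.228; u2·a0=0.2319·29.601=6.864 ≤ a1=16.920 → R1 fires; R=5 S=10 P=10
Draw 6: a1=14.100, a2=4.910, a3=7.650, a0=26.660; τ=−ln(0.1188)/26.660=0.080 → t=0.307; u2·a0=0.3896·26.660=10.387 ≤ a1=14.100 → R1 fires; R=4 S=11 P=10
Draw 7: a1=11.280, a2=5.401, a3=6.732, a0=23.413; τ=−ln(0.2150)/23.413=0.066 → t=0.373; u2·a0=0.1431·23.413=3.350 ≤ a1=11.280 → R1 fires; R=3 S=12 P=10
Draw 8: a1=8.460, a2=5.892, a3=5.508, a0=19.860; τ=−ln(0.0113)/19.860=0.226 → t=0.599; u2·a0=0.6278·19.860=12.468; a1=8.460 < 12.468 ≤ a1+a2=14.352 → R2 fires; R=3 S=13 P=12
Draw 9: a1=10.152, a2=6.383, a3=5.967, a0=22.502; τ=−ln(0.1892)/22.502=0.074 → t=0.673; u2·a0=0.1498·22.502=3.371 ≤ a1=10.152 → R1 fires; R=2 S=14 P=12
Draw 10: a1=6.768, a2=6.874, a3=4.284, a0=17.926; τ=−ln(0.3744)/17.926=0.055 → t=0.728 > T=0.72: stop.
Read off P at T=0.72: 12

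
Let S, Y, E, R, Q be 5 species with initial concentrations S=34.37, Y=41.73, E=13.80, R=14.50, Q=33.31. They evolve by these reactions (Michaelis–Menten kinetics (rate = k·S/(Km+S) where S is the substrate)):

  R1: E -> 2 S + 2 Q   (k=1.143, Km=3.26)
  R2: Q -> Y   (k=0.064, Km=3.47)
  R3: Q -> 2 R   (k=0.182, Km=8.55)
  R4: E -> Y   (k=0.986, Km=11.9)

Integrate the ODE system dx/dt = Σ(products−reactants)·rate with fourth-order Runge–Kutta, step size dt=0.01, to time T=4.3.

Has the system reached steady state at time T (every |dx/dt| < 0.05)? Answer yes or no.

Steady state at T: no

RK4 with dt=0.01: 430 steps to T=4.3. Trajectory (selected grid times):
t=0.00: S=34.37 Y=41.73 E=13.80 R=14.50 Q=33.31
t=0.48: S=35.25 Y=42.01 E=13.11 R=14.64 Q=34.10
t=0.96: S=36.13 Y=42.28 E=12.43 R=14.78 Q=34.87
t=1.43: S=36.97 Y=42.54 E=11.77 R=14.92 Q=35.62
t=1.91: S=37.83 Y=42.80 E=11.11 R=15.06 Q=36.38
t=2.39: S=38.67 Y=43.06 E=10.46 R=15.20 Q=37.12
t=2.87: S=39.50 Y=43.30 E=9.83 R=15.34 Q=37.85
t=3.34: S=40.30 Y=43.54 E=9.22 R=15.48 Q=38.55
t=3.82: S=41.10 Y=43.77 E=8.62 R=15.63 Q=39.26
t=4.30: S=41.89 Y=43.99 E=8.03 R=15.77 Q=39.95
Rates at T: R1=0.8130, R2=0.0589, R3=0.1499, R4=0.3973
dx/dt at T (Σ net stoichiometry × rate): S=+1.6260, Y=+0.4562, E=-1.2103, R=+0.2998, Q=+1.4172
Largest |dx/dt| is |+1.6260| (S) ≥ 0.05 → not steady.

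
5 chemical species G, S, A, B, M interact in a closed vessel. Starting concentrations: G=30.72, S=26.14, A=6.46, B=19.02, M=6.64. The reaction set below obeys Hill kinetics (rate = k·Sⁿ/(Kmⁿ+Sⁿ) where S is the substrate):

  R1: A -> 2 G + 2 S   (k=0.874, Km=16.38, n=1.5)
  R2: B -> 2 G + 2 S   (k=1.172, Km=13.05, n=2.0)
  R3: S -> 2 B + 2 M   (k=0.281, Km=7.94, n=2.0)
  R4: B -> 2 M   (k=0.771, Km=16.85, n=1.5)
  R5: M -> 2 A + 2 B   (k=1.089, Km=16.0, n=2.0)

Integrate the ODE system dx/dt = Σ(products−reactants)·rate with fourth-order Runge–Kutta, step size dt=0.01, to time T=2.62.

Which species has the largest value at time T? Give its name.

RK4 with dt=0.01: 262 steps to T=2.62. Trajectory (selected grid times):
t=0.00: G=30.72 S=26.14 A=6.46 B=19.02 M=6.64
t=0.29: G=31.28 S=26.63 A=6.51 B=18.91 M=6.98
t=0.58: G=31.84 S=27.11 A=6.56 B=18.82 M=7.32
t=0.87: G=32.41 S=27.60 A=6.62 B=18.73 M=7.66
t=1.16: G=32.97 S=28.09 A=6.69 B=18.66 M=7.99
t=1.46: G=33.55 S=28.59 A=6.77 B=18.59 M=8.33
t=1.75: G=34.11 S=29.08 A=6.86 B=18.53 M=8.65
t=2.04: G=34.67 S=29.56 A=6.95 B=18.48 M=8.97
t=2.33: G=35.24 S=30.05 A=7.05 B=18.44 M=9.28
t=2.62: G=35.80 S=30.54 A=7.16 B=18.41 M=9.59
At T=2.62: G=35.80 S=30.54 A=7.16 B=18.41 M=9.59; the largest is G.

Dominant species at T: G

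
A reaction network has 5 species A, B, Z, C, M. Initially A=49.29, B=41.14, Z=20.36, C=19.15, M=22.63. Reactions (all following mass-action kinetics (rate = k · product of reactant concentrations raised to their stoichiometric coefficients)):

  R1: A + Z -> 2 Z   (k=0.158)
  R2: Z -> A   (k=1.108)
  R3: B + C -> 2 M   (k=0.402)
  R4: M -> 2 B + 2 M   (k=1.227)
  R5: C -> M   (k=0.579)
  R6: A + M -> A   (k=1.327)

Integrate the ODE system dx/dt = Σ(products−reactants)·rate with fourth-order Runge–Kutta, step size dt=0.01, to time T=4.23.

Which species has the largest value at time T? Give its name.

RK4 with dt=0.01: 423 steps to T=4.23. Trajectory (selected grid times):
t=0.00: A=49.29 B=41.14 Z=20.36 C=19.15 M=22.63
t=0.47: A=8.23 B=26.00 Z=61.42 C=0.07 M=0.38
t=0.94: A=7.02 B=26.07 Z=62.63 C=0.00 M=0.02
t=1.41: A=7.01 B=26.08 Z=62.64 C=0.00 M=0.00
t=1.88: A=7.01 B=26.08 Z=62.64 C=0.00 M=0.00
t=2.35: A=7.01 B=26.08 Z=62.64 C=0.00 M=0.00
t=2.82: A=7.01 B=26.08 Z=62.64 C=0.00 M=0.00
t=3.29: A=7.01 B=26.08 Z=62.64 C=0.00 M=0.00
t=3.76: A=7.01 B=26.08 Z=62.64 C=0.00 M=0.00
t=4.23: A=7.01 B=26.08 Z=62.64 C=0.00 M=0.00
At T=4.23: A=7.01 B=26.08 Z=62.64 C=0.00 M=0.00; the largest is Z.

Dominant species at T: Z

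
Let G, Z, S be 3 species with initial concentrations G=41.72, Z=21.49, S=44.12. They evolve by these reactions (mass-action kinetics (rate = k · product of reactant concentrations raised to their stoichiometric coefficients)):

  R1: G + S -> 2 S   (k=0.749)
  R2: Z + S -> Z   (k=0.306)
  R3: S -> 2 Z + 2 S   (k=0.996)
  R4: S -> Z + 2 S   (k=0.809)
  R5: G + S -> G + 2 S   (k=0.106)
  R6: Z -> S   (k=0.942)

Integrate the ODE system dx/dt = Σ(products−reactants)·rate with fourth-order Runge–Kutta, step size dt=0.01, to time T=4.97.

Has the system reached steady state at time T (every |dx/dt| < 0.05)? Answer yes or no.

Steady state at T: yes

RK4 with dt=0.01: 497 steps to T=4.97. Trajectory (selected grid times):
t=0.00: G=41.72 Z=21.49 S=44.12
t=0.55: G=0.00 Z=36.31 S=4.08
t=1.10: G=0.00 Z=26.25 S=3.89
t=1.66: G=0.00 Z=20.43 S=4.20
t=2.21: G=0.00 Z=17.42 S=4.51
t=2.76: G=0.00 Z=15.97 S=4.76
t=3.31: G=0.00 Z=15.35 S=4.92
t=3.87: G=0.00 Z=15.12 S=5.01
t=4.42: G=0.00 Z=15.06 S=5.05
t=4.97: G=0.00 Z=15.05 S=5.06
Rates at T: R1=0.0000, R2=23.2964, R3=5.0390, R4=4.0930, R5=0.0000, R6=14.1752
dx/dt at T (Σ net stoichiometry × rate): G=-0.0000, Z=-0.0042, S=+0.0108
Largest |dx/dt| is |+0.0108| (S) < 0.05 → steady.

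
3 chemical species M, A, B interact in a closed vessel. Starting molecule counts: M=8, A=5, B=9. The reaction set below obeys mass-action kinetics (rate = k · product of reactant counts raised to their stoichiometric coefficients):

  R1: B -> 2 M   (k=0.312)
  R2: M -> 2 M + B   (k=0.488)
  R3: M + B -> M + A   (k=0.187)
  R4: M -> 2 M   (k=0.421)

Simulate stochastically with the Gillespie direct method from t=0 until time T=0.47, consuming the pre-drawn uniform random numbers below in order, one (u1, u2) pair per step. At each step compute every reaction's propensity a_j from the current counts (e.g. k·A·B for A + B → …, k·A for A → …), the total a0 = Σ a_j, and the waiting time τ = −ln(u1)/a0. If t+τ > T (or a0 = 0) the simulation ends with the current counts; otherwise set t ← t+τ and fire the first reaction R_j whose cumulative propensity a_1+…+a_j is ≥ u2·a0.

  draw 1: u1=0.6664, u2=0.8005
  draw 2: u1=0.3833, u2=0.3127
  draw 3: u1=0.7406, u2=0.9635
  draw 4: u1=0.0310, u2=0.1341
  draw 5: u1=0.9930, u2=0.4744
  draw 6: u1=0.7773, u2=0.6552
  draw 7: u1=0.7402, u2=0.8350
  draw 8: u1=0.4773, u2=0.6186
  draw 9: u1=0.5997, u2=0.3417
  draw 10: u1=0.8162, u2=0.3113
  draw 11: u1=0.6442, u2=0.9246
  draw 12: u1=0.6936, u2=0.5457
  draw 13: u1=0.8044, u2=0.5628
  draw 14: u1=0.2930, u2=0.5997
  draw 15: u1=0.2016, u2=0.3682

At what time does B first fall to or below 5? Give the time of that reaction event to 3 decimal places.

Threshold first reached at t = 0.288

t=0.000: M=8 A=5 B=9
Draw 1: a1=2.808, a2=3.904, a3=13.464, a4=3.368, a0=23.544; τ=−ln(0.6664)/23.544=0.017 → t=0.017; u2·a0=0.8005·23.544=18.847; a1+a2=6.712 < 18.847 ≤ a1+…+a3=20.176 → R3 fires; M=8 A=6 B=8
Draw 2: a1=2.496, a2=3.904, a3=11.968, a4=3.368, a0=21.736; τ=−ln(0.3833)/21.736=0.044 → t=0.061; u2·a0=0.3127·21.736=6.797; a1+a2=6.400 < 6.797 ≤ a1+…+a3=18.368 → R3 fires; M=8 A=7 B=7
Draw 3: a1=2.184, a2=3.904, a3=10.472, a4=3.368, a0=19.928; τ=−ln(0.7406)/19.928=0.015 → t=0.076; u2·a0=0.9635·19.928=19.201; a1+…+a3=16.560 < 19.201 ≤ a1+…+a4=19.928 → R4 fires; M=9 A=7 B=7
Draw 4: a1=2.184, a2=4.392, a3=11.781, a4=3.789, a0=22.146; τ=−ln(0.0310)/22.146=0.157 → t=0.233; u2·a0=0.1341·22.146=2.970; a1=2.184 < 2.970 ≤ a1+a2=6.576 → R2 fires; M=10 A=7 B=8
Draw 5: a1=2.496, a2=4.880, a3=14.960, a4=4.210, a0=26.546; τ=−ln(0.9930)/26.546=0.000 → t=0.234; u2·a0=0.4744·26.546=12.593; a1+a2=7.376 < 12.593 ≤ a1+…+a3=22.336 → R3 fires; M=10 A=8 B=7
Draw 6: a1=2.184, a2=4.880, a3=13.090, a4=4.210, a0=24.364; τ=−ln(0.7773)/24.364=0.010 → t=0.244; u2·a0=0.6552·24.364=15.963; a1+a2=7.064 < 15.963 ≤ a1+…+a3=20.154 → R3 fires; M=10 A=9 B=6
Draw 7: a1=1.872, a2=4.880, a3=11.220, a4=4.210, a0=22.182; τ=−ln(0.7402)/22.182=0.014 → t=0.257; u2·a0=0.8350·22.182=18.522; a1+…+a3=17.972 < 18.522 ≤ a1+…+a4=22.182 → R4 fires; M=11 A=9 B=6
Draw 8: a1=1.872, a2=5.368, a3=12.342, a4=4.631, a0=24.213; τ=−ln(0.4773)/24.213=0.031 → t=0.288; u2·a0=0.6186·24.213=14.978; a1+a2=7.240 < 14.978 ≤ a1+…+a3=19.582 → R3 fires; M=11 A=10 B=5
Draw 9: a1=1.560, a2=5.368, a3=10.285, a4=4.631, a0=21.844; τ=−ln(0.5997)/21.844=0.023 → t=0.311; u2·a0=0.3417·21.844=7.464; a1+a2=6.928 < 7.464 ≤ a1+…+a3=17.213 → R3 fires; M=11 A=11 B=4
Draw 10: a1=1.248, a2=5.368, a3=8.228, a4=4.631, a0=19.475; τ=−ln(0.8162)/19.475=0.010 → t=0.322; u2·a0=0.3113·19.475=6.063; a1=1.248 < 6.063 ≤ a1+a2=6.616 → R2 fires; M=12 A=11 B=5
Draw 11: a1=1.560, a2=5.856, a3=11.220, a4=5.052, a0=23.688; τ=−ln(0.6442)/23.688=0.019 → t=0.340; u2·a0=0.9246·23.688=21.902; a1+…+a3=18.636 < 21.902 ≤ a1+…+a4=23.688 → R4 fires; M=13 A=11 B=5
Draw 12: a1=1.560, a2=6.344, a3=12.155, a4=5.473, a0=25.532; τ=−ln(0.6936)/25.532=0.014 → t=0.355; u2·a0=0.5457·25.532=13.933; a1+a2=7.904 < 13.933 ≤ a1+…+a3=20.059 → R3 fires; M=13 A=12 B=4
Draw 13: a1=1.248, a2=6.344, a3=9.724, a4=5.473, a0=22.789; τ=−ln(0.8044)/22.789=0.010 → t=0.364; u2·a0=0.5628·22.789=12.826; a1+a2=7.592 < 12.826 ≤ a1+…+a3=17.316 → R3 fires; M=13 A=13 B=3
Draw 14: a1=0.936, a2=6.344, a3=7.293, a4=5.473, a0=20.046; τ=−ln(0.2930)/20.046=0.061 → t=0.426; u2·a0=0.5997·20.046=12.022; a1+a2=7.280 < 12.022 ≤ a1+…+a3=14.573 → R3 fires; M=13 A=14 B=2
Draw 15: a1=0.624, a2=6.344, a3=4.862, a4=5.473, a0=17.303; τ=−ln(0.2016)/17.303=0.093 → t=0.518 > T=0.47: stop.
B first becomes ≤ 5 when it reaches 5 at the event at t=0.288.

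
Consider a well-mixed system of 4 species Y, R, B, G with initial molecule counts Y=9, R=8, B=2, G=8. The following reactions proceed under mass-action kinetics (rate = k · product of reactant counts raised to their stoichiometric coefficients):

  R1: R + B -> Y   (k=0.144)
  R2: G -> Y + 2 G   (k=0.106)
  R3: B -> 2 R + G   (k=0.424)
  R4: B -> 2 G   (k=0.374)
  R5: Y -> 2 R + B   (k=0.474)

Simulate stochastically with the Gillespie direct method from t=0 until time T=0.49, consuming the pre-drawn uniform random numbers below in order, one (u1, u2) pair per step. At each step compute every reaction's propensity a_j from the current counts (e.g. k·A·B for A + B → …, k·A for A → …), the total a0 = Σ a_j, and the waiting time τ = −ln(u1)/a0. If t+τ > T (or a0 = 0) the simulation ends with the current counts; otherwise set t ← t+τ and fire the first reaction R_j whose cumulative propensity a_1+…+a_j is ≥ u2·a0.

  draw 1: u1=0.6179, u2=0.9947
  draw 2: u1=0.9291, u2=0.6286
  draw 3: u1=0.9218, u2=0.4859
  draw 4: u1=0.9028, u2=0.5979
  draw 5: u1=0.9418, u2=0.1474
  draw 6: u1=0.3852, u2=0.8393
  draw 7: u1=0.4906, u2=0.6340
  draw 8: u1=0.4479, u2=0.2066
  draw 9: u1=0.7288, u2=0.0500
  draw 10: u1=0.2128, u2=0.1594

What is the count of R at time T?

t=0.000: Y=9 R=8 B=2 G=8
Draw 1: a1=2.304, a2=0.848, a3=0.848, a4=0.748, a5=4.266, a0=9.014; τ=−ln(0.6179)/9.014=0.053 → t=0.053; u2·a0=0.9947·9.014=8.966; a1+…+a4=4.748 < 8.966 ≤ a1+…+a5=9.014 → R5 fires; Y=8 R=10 B=3 G=8
Draw 2: a1=4.320, a2=0.848, a3=1.272, a4=1.122, a5=3.792, a0=11.354; τ=−ln(0.9291)/11.354=0.006 → t=0.060; u2·a0=0.6286·11.354=7.137; a1+…+a3=6.440 < 7.137 ≤ a1+…+a4=7.562 → R4 fires; Y=8 R=10 B=2 G=10
Draw 3: a1=2.880, a2=1.060, a3=0.848, a4=0.748, a5=3.792, a0=9.328; τ=−ln(0.9218)/9.328=0.009 → t=0.069; u2·a0=0.4859·9.328=4.532; a1+a2=3.940 < 4.532 ≤ a1+…+a3=4.788 → R3 fires; Y=8 R=12 B=1 G=11
Draw 4: a1=1.728, a2=1.166, a3=0.424, a4=0.374, a5=3.792, a0=7.484; τ=−ln(0.9028)/7.484=0.014 → t=0.082; u2·a0=0.5979·7.484=4.475; a1+…+a4=3.692 < 4.475 ≤ a1+…+a5=7.484 → R5 fires; Y=7 R=14 B=2 G=11
Draw 5: a1=4.032, a2=1.166, a3=0.848, a4=0.748, a5=3.318, a0=10.112; τ=−ln(0.9418)/10.112=0.006 → t=0.088; u2·a0=0.1474·10.112=1.491 ≤ a1=4.032 → R1 fires; Y=8 R=13 B=1 G=11
Draw 6: a1=1.872, a2=1.166, a3=0.424, a4=0.374, a5=3.792, a0=7.628; τ=−ln(0.3852)/7.628=0.125 → t=0.213; u2·a0=0.8393·7.628=6.402; a1+…+a4=3.836 < 6.402 ≤ a1+…+a5=7.628 → R5 fires; Y=7 R=15 B=2 G=11
Draw 7: a1=4.320, a2=1.166, a3=0.848, a4=0.748, a5=3.318, a0=10.400; τ=−ln(0.4906)/10.400=0.068 → t=0.282; u2·a0=0.6340·10.400=6.594; a1+…+a3=6.334 < 6.594 ≤ a1+…+a4=7.082 → R4 fires; Y=7 R=15 B=1 G=13
Draw 8: a1=2.160, a2=1.378, a3=0.424, a4=0.374, a5=3.318, a0=7.654; τ=−ln(0.4479)/7.654=0.105 → t=0.387; u2·a0=0.2066·7.654=1.581 ≤ a1=2.160 → R1 fires; Y=8 R=14 B=0 G=13
Draw 9: a1=0.000, a2=1.378, a3=0.000, a4=0.000, a5=3.792, a0=5.170; τ=−ln(0.7288)/5.170=0.061 → t=0.448; u2·a0=0.0500·5.170=0.259; a1=0.000 < 0.259 ≤ a1+a2=1.378 → R2 fires; Y=9 R=14 B=0 G=14
Draw 10: a1=0.000, a2=1.484, a3=0.000, a4=0.000, a5=4.266, a0=5.750; τ=−ln(0.2128)/5.750=0.269 → t=0.717 > T=0.49: stop.
Read off R at T=0.49: 14

R at T = 14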